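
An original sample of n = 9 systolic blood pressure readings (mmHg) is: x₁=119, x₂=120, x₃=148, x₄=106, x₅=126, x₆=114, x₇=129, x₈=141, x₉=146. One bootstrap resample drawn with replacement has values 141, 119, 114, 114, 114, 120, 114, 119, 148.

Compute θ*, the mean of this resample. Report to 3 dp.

θ* = 122.556

Mean = (141 + 119 + 114 + 114 + 114 + 120 + 114 + 119 + 148) / 9 = 1103.0 / 9 = 122.556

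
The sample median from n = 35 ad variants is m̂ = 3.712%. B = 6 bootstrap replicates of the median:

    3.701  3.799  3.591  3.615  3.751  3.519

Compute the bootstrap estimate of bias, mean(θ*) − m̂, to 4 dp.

bias = −0.0493

mean(θ*) = (3.701 + 3.799 + 3.591 + 3.615 + 3.751 + 3.519) / 6 = 3.66267
bias = 3.66267 − 3.712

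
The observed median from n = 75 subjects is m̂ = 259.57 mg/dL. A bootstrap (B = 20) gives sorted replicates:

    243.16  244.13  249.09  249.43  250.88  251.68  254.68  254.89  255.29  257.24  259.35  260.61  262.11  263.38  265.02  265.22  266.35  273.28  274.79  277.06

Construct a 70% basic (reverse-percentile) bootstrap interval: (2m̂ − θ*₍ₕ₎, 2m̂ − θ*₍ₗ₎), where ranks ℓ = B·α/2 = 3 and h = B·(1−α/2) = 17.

Percentile endpoints at ranks 3 and 17: θ*₍3₎ = 249.09, θ*₍17₎ = 266.35.
Basic interval reflects these around m̂:
  lower = 2 × 259.57 − 266.35 = 252.79
  upper = 2 × 259.57 − 249.09 = 270.05

(252.79, 270.05)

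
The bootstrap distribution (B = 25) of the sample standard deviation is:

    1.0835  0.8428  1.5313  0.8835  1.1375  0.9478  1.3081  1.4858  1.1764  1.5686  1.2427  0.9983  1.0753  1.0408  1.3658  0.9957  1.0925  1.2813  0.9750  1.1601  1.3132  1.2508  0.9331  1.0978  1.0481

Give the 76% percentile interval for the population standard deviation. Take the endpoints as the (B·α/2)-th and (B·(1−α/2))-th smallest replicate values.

Sorted replicates: 0.8428, 0.8835, 0.9331, 0.9478, 0.9750, 0.9957, 0.9983, 1.0408, 1.0481, 1.0753, 1.0835, 1.0925, 1.0978, 1.1375, 1.1601, 1.1764, 1.2427, 1.2508, 1.2813, 1.3081, 1.3132, 1.3658, 1.4858, 1.5313, 1.5686
α = 0.24; lower rank = 25 × 0.120 = 3; upper rank = 25 × 0.880 = 22.
The 3rd smallest replicate is 0.9331; the 22nd is 1.3658.

(0.9331, 1.3658)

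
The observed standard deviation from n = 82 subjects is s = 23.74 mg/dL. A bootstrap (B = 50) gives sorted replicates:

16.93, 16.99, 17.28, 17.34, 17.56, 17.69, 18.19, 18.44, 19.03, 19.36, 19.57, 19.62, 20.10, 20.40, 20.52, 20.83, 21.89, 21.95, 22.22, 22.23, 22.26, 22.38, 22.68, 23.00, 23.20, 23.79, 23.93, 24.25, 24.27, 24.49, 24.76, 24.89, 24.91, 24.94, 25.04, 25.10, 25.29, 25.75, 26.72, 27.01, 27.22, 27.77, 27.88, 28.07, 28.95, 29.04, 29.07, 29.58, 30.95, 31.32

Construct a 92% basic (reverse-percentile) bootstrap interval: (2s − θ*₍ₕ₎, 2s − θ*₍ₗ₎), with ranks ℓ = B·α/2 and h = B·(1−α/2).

Percentile endpoints at ranks 2 and 48: θ*₍2₎ = 16.99, θ*₍48₎ = 29.58.
Basic interval reflects these around s:
  lower = 2 × 23.74 − 29.58 = 17.90
  upper = 2 × 23.74 − 16.99 = 30.49

(17.90, 30.49)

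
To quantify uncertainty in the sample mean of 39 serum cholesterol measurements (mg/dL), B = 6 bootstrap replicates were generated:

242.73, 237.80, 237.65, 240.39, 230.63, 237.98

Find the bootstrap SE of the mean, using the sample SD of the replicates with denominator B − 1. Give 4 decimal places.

Bootstrap SE is the standard deviation of the 6 replicate means.
Mean of replicates: (242.73 + 237.80 + 237.65 + 240.39 + 230.63 + 237.98) / 6 = 1427.18000 / 6 = 237.86333
Sum of squared deviations: (+4.86667)² + (−0.06333)² + (−0.21333)² + (+2.52667)² + (−7.23333)² + (+0.11667)² = 82.45273
Variance = 82.45273 / 5 = 16.49055
SE* = √16.49055

SE* = 4.0609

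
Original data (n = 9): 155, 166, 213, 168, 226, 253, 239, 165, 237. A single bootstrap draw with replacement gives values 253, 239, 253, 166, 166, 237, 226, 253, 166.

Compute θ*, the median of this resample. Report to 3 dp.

Sorted: 166, 166, 166, 226, 237, 239, 253, 253, 253
Median = middle value = 237.000

θ* = 237.000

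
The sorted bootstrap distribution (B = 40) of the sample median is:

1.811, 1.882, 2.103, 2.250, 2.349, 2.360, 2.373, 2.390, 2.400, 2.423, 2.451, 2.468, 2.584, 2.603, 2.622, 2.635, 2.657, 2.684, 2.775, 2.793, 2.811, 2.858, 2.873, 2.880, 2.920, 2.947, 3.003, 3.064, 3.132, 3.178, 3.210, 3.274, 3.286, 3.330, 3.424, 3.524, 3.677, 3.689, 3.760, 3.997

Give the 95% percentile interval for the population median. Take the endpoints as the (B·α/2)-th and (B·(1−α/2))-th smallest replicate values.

(1.811, 3.760)

α = 0.05; lower rank = 40 × 0.025 = 1; upper rank = 40 × 0.975 = 39.
The 1st smallest replicate is 1.811; the 39th is 3.760.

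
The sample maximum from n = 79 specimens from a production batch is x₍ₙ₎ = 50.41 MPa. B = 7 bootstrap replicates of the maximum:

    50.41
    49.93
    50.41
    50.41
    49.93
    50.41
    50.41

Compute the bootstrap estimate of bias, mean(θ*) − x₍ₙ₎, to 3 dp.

mean(θ*) = (50.41 + 49.93 + 50.41 + 50.41 + 49.93 + 50.41 + 50.41) / 7 = 50.2729
bias = 50.2729 − 50.41

bias = −0.137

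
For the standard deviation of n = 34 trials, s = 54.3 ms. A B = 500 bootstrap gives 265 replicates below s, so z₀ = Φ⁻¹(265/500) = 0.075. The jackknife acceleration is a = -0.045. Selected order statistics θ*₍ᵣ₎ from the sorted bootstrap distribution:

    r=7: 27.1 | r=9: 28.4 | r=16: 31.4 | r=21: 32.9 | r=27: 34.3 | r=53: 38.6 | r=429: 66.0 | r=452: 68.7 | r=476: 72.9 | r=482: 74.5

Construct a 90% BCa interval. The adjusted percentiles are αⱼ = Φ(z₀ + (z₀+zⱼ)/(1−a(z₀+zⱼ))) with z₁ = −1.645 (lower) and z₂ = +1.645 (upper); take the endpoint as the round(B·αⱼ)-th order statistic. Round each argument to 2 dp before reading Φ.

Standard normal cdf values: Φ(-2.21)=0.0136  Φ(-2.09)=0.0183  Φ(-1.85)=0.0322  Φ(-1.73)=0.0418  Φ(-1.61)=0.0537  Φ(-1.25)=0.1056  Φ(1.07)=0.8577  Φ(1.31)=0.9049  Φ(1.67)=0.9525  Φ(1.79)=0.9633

(34.3, 72.9)

Lower: z₀ + z₁ = 0.075 + (-1.645) = -1.570; 1 − a(z₀+z₁) = 1 − (-0.045)(-1.570) = 0.9294; argument = 0.075 + (-1.570)/0.9294 = -1.6144 → -1.61.
α₁ = Φ(-1.61) = 0.0537; rank = round(500 × 0.0537) = 27; θ*₍27₎ = 34.3.
Upper: z₀ + z₂ = 1.720; 1 − a(z₀+z₂) = 1.0774; argument = 1.6714 → 1.67; α₂ = 0.9525; rank = 476; θ*₍476₎ = 72.9.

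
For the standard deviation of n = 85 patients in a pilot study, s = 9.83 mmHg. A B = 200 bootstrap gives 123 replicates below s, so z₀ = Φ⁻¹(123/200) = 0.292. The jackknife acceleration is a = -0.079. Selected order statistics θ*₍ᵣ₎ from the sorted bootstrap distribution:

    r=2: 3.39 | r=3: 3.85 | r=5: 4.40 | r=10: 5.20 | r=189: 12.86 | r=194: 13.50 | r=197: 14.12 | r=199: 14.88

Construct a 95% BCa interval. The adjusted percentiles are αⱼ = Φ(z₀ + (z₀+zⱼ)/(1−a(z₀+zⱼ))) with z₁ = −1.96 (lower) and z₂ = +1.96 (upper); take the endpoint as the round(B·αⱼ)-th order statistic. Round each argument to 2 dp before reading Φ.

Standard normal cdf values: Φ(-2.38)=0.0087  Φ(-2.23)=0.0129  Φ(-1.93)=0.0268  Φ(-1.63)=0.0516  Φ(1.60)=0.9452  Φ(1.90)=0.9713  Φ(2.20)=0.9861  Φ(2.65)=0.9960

(5.20, 14.12)

Lower: z₀ + z₁ = 0.292 + (-1.960) = -1.668; 1 − a(z₀+z₁) = 1 − (-0.079)(-1.668) = 0.8682; argument = 0.292 + (-1.668)/0.8682 = -1.6292 → -1.63.
α₁ = Φ(-1.63) = 0.0516; rank = round(200 × 0.0516) = 10; θ*₍10₎ = 5.20.
Upper: z₀ + z₂ = 2.252; 1 − a(z₀+z₂) = 1.1779; argument = 2.2039 → 2.20; α₂ = 0.9861; rank = 197; θ*₍197₎ = 14.12.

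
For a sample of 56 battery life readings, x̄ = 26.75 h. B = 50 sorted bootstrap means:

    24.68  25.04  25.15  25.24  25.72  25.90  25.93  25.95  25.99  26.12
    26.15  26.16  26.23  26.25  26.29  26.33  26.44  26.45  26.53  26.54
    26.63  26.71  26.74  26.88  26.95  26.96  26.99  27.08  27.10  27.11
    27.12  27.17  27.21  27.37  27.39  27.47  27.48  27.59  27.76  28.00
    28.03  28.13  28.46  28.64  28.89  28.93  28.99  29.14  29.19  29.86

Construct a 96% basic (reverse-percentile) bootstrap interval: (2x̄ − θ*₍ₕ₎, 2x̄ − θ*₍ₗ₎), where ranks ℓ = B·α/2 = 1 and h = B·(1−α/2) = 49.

Percentile endpoints at ranks 1 and 49: θ*₍1₎ = 24.68, θ*₍49₎ = 29.19.
Basic interval reflects these around x̄:
  lower = 2 × 26.75 − 29.19 = 24.31
  upper = 2 × 26.75 − 24.68 = 28.82

(24.31, 28.82)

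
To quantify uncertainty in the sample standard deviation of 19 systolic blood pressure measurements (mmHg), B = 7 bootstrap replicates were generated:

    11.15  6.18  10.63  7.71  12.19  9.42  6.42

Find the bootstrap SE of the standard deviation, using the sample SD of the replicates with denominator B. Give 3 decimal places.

SE* = 2.199

Bootstrap SE is the standard deviation of the 7 replicate standard deviations.
Mean of replicates: (11.15 + 6.18 + 10.63 + 7.71 + 12.19 + 9.42 + 6.42) / 7 = 63.7000 / 7 = 9.1000
Sum of squared deviations: (+2.0500)² + (−2.9200)² + (+1.5300)² + (−1.3900)² + (+3.0900)² + (+0.3200)² + (−2.6800)² = 33.8348
Variance = 33.8348 / 7 = 4.8335
SE* = √4.8335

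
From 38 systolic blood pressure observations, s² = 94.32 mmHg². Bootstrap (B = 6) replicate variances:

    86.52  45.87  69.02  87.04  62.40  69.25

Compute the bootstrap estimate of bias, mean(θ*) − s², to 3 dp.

bias = −24.303

mean(θ*) = (86.52 + 45.87 + 69.02 + 87.04 + 62.40 + 69.25) / 6 = 70.0167
bias = 70.0167 − 94.32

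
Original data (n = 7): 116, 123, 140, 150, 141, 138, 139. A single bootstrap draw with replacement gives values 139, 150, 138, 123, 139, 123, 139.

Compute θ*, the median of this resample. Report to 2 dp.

Sorted: 123, 123, 138, 139, 139, 139, 150
Median = middle value = 139.00

θ* = 139.00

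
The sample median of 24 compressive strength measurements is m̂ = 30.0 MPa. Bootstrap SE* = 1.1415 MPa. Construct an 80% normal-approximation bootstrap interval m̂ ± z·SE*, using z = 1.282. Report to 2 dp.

(28.54, 31.46)

Margin = 1.282 × 1.1415 = 1.463
Interval: 30.0 ± 1.463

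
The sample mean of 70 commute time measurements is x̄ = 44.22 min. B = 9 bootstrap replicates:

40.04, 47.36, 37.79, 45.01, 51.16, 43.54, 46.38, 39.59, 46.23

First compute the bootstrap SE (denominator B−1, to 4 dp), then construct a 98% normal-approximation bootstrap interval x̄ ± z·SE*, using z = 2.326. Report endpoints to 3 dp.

Mean of replicates = 44.1222; sum of squared deviations = 147.9836; SE* = √(147.9836/8) = 4.3009
Margin = 2.326 × 4.3009 = 10.0039
Interval: 44.22 ± 10.0039

(34.216, 54.224)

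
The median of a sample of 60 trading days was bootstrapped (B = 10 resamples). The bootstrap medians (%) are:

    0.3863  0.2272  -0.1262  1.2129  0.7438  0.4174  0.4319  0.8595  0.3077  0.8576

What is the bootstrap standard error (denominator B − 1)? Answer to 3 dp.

Bootstrap SE is the standard deviation of the 10 replicate medians.
Mean of replicates: (0.3863 + 0.2272 + (-0.1262) + 1.2129 + 0.7438 + 0.4174 + 0.4319 + 0.8595 + 0.3077 + 0.8576) / 10 = 5.31810 / 10 = 0.53181
Sum of squared deviations: (−0.14551)² + (−0.30461)² + (−0.65801)² + (+0.68109)² + (+0.21199)² + (−0.11441)² + (−0.09991)² + (+0.32769)² + (−0.22411)² + (+0.32579)² = 1.34258
Variance = 1.34258 / 9 = 0.14918
SE* = √0.14918

SE* = 0.386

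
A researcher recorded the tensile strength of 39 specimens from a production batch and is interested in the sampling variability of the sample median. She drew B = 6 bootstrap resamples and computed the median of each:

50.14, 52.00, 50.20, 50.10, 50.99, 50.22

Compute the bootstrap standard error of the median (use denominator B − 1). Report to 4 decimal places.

Bootstrap SE is the standard deviation of the 6 replicate medians.
Mean of replicates: (50.14 + 52.00 + 50.20 + 50.10 + 50.99 + 50.22) / 6 = 303.65000 / 6 = 50.60833
Sum of squared deviations: (−0.46833)² + (+1.39167)² + (−0.40833)² + (−0.50833)² + (+0.38167)² + (−0.38833)² = 2.87768
Variance = 2.87768 / 5 = 0.57554
SE* = √0.57554

SE* = 0.7586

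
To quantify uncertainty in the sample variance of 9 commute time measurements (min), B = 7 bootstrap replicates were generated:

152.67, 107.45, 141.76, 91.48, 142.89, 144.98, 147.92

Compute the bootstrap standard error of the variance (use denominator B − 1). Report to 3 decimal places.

SE* = 23.466

Bootstrap SE is the standard deviation of the 7 replicate variances.
Mean of replicates: (152.67 + 107.45 + 141.76 + 91.48 + 142.89 + 144.98 + 147.92) / 7 = 929.1500 / 7 = 132.7357
Sum of squared deviations: (+19.9343)² + (−25.2857)² + (+9.0243)² + (−41.2557)² + (+10.1543)² + (+12.2443)² + (+15.1843)² = 3303.8094
Variance = 3303.8094 / 6 = 550.6349
SE* = √550.6349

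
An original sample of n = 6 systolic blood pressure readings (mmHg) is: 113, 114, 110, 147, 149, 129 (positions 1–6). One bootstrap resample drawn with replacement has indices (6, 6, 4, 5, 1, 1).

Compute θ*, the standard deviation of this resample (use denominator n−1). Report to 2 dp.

Resample values: 129, 129, 147, 149, 113, 113.
Mean = 130.0000; sum of squared deviations = 1230.0000
s² = 1230.0000 / 5 = 246.0000
s = √246.0000 = 15.68

θ* = 15.68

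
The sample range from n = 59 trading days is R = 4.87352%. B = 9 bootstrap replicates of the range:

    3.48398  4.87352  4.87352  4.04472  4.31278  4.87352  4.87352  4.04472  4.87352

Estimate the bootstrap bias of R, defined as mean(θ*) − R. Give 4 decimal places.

bias = −0.4009

mean(θ*) = (3.48398 + 4.87352 + 4.87352 + 4.04472 + 4.31278 + 4.87352 + 4.87352 + 4.04472 + 4.87352) / 9 = 4.47264
bias = 4.47264 − 4.87352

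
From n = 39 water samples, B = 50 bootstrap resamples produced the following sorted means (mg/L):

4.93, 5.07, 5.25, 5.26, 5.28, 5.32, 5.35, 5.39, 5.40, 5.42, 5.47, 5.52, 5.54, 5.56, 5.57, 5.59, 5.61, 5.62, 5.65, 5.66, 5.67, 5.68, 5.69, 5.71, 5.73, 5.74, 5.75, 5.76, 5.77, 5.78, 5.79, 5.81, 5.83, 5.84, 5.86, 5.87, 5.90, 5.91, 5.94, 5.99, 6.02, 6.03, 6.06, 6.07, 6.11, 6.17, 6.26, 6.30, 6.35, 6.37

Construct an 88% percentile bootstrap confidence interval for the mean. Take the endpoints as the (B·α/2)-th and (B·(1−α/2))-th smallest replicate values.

α = 0.12; lower rank = 50 × 0.060 = 3; upper rank = 50 × 0.940 = 47.
The 3rd smallest replicate is 5.25; the 47th is 6.26.

(5.25, 6.26)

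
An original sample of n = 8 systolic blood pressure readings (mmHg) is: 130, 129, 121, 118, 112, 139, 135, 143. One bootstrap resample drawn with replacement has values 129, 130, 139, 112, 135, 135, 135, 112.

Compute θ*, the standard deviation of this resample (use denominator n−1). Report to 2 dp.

θ* = 10.58

Mean = 128.3750; sum of squared deviations = 783.8750
s² = 783.8750 / 7 = 111.9821
s = √111.9821 = 10.58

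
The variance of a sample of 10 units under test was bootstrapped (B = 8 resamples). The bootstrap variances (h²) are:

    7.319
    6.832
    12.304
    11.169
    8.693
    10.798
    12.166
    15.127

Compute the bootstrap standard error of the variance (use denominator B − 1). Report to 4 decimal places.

SE* = 2.7978

Bootstrap SE is the standard deviation of the 8 replicate variances.
Mean of replicates: (7.319 + 6.832 + 12.304 + 11.169 + 8.693 + 10.798 + 12.166 + 15.127) / 8 = 84.40800 / 8 = 10.55100
Sum of squared deviations: (−3.23200)² + (−3.71900)² + (+1.75300)² + (+0.61800)² + (−1.85800)² + (+0.24700)² + (+1.61500)² + (+4.57600)² = 54.79289
Variance = 54.79289 / 7 = 7.82756
SE* = √7.82756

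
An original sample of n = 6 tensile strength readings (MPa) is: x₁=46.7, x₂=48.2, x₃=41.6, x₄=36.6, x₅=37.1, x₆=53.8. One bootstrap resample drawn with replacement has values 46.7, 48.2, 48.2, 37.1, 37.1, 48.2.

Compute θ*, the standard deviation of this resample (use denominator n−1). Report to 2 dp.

θ* = 5.57

Mean = 44.2500; sum of squared deviations = 155.0550
s² = 155.0550 / 5 = 31.0110
s = √31.0110 = 5.57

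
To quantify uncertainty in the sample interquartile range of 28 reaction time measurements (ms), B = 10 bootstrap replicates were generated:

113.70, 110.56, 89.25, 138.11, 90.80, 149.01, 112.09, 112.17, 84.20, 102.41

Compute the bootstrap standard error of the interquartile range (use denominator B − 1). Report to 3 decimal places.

Bootstrap SE is the standard deviation of the 10 replicate interquartile ranges.
Mean of replicates: (113.70 + 110.56 + 89.25 + 138.11 + 90.80 + 149.01 + 112.09 + 112.17 + 84.20 + 102.41) / 10 = 1102.3000 / 10 = 110.2300
Sum of squared deviations: (+3.4700)² + (+0.3300)² + (−20.9800)² + (+27.8800)² + (−19.4300)² + (+38.7800)² + (+1.8600)² + (+1.9400)² + (−26.0300)² + (−7.8200)² = 3856.9544
Variance = 3856.9544 / 9 = 428.5505
SE* = √428.5505

SE* = 20.701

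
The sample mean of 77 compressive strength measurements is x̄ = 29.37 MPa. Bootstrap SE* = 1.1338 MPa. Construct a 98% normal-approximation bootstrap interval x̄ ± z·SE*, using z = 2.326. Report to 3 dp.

Margin = 2.326 × 1.1338 = 2.6372
Interval: 29.37 ± 2.6372

(26.733, 32.007)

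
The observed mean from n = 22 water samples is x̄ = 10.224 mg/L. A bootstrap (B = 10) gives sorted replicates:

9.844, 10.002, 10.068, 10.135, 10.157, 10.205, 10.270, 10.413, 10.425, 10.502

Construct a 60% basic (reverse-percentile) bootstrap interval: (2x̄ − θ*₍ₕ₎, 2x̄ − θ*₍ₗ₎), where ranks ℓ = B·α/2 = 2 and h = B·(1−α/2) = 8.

(10.035, 10.446)

Percentile endpoints at ranks 2 and 8: θ*₍2₎ = 10.002, θ*₍8₎ = 10.413.
Basic interval reflects these around x̄:
  lower = 2 × 10.224 − 10.413 = 10.035
  upper = 2 × 10.224 − 10.002 = 10.446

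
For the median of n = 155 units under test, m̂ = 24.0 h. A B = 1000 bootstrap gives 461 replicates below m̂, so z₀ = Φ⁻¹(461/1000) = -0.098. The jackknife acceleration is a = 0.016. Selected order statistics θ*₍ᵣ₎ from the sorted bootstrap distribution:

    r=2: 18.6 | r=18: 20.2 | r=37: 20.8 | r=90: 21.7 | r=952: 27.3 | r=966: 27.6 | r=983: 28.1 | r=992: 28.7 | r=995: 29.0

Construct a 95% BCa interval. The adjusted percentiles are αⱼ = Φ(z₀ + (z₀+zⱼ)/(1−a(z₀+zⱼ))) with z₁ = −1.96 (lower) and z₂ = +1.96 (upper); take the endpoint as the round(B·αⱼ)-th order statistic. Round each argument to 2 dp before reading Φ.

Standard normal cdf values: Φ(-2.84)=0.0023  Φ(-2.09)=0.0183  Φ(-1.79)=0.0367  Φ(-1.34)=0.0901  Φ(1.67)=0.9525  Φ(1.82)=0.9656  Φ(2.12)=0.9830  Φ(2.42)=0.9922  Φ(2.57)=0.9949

Lower: z₀ + z₁ = -0.098 + (-1.960) = -2.058; 1 − a(z₀+z₁) = 1 − (0.016)(-2.058) = 1.0329; argument = -0.098 + (-2.058)/1.0329 = -2.0904 → -2.09.
α₁ = Φ(-2.09) = 0.0183; rank = round(1000 × 0.0183) = 18; θ*₍18₎ = 20.2.
Upper: z₀ + z₂ = 1.862; 1 − a(z₀+z₂) = 0.9702; argument = 1.8212 → 1.82; α₂ = 0.9656; rank = 966; θ*₍966₎ = 27.6.

(20.2, 27.6)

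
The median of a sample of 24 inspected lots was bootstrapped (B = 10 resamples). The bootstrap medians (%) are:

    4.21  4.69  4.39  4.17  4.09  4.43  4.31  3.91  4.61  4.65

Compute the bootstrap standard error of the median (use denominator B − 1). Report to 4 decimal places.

Bootstrap SE is the standard deviation of the 10 replicate medians.
Mean of replicates: (4.21 + 4.69 + 4.39 + 4.17 + 4.09 + 4.43 + 4.31 + 3.91 + 4.61 + 4.65) / 10 = 43.46000 / 10 = 4.34600
Sum of squared deviations: (−0.13600)² + (+0.34400)² + (+0.04400)² + (−0.17600)² + (−0.25600)² + (+0.08400)² + (−0.03600)² + (−0.43600)² + (+0.26400)² + (+0.30400)² = 0.59584
Variance = 0.59584 / 9 = 0.06620
SE* = √0.06620

SE* = 0.2573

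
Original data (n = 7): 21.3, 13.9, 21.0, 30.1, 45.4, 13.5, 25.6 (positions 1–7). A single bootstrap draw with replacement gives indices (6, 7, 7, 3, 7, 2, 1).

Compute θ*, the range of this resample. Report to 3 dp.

θ* = 12.100

Resample values: 13.5, 25.6, 25.6, 21.0, 25.6, 13.9, 21.3.
Range = 25.6 − 13.5 = 12.100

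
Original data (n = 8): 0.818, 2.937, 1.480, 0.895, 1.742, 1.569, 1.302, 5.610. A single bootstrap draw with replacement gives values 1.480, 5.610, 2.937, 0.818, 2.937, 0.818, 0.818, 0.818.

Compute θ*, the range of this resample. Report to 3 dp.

Range = 5.610 − 0.818 = 4.792

θ* = 4.792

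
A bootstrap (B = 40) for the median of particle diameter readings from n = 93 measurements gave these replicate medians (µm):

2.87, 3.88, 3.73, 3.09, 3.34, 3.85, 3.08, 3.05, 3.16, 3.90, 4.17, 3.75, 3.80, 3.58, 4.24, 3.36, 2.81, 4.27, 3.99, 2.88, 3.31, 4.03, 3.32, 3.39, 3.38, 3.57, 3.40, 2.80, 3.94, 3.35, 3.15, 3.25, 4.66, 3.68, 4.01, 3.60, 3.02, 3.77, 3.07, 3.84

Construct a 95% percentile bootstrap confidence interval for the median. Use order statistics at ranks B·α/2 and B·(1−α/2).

Sorted replicates: 2.80, 2.81, 2.87, 2.88, 3.02, 3.05, 3.07, 3.08, 3.09, 3.15, 3.16, 3.25, 3.31, 3.32, 3.34, 3.35, 3.36, 3.38, 3.39, 3.40, 3.57, 3.58, 3.60, 3.68, 3.73, 3.75, 3.77, 3.80, 3.84, 3.85, 3.88, 3.90, 3.94, 3.99, 4.01, 4.03, 4.17, 4.24, 4.27, 4.66
α = 0.05; lower rank = 40 × 0.025 = 1; upper rank = 40 × 0.975 = 39.
The 1st smallest replicate is 2.80; the 39th is 4.27.

(2.80, 4.27)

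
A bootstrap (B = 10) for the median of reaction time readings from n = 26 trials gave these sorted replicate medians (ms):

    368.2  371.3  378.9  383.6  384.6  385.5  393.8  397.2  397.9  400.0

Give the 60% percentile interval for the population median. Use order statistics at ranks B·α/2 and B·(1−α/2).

α = 0.40; lower rank = 10 × 0.200 = 2; upper rank = 10 × 0.800 = 8.
The 2nd smallest replicate is 371.3; the 8th is 397.2.

(371.3, 397.2)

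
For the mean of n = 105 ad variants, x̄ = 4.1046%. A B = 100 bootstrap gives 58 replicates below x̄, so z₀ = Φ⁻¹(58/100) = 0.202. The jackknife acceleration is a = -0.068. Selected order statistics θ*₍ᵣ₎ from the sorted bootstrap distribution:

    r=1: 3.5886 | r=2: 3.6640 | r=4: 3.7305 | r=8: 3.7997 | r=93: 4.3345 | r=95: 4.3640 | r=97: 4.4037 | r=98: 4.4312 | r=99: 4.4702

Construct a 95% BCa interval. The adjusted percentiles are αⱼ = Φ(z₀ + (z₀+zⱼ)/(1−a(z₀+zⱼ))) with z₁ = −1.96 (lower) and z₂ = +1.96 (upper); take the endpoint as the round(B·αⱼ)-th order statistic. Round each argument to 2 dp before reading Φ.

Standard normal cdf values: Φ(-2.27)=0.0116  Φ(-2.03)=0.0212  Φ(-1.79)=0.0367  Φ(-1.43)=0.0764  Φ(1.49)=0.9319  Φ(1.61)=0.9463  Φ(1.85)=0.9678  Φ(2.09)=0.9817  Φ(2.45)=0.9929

Lower: z₀ + z₁ = 0.202 + (-1.960) = -1.758; 1 − a(z₀+z₁) = 1 − (-0.068)(-1.758) = 0.8805; argument = 0.202 + (-1.758)/0.8805 = -1.7947 → -1.79.
α₁ = Φ(-1.79) = 0.0367; rank = round(100 × 0.0367) = 4; θ*₍4₎ = 3.7305.
Upper: z₀ + z₂ = 2.162; 1 − a(z₀+z₂) = 1.1470; argument = 2.0869 → 2.09; α₂ = 0.9817; rank = 98; θ*₍98₎ = 4.4312.

(3.7305, 4.4312)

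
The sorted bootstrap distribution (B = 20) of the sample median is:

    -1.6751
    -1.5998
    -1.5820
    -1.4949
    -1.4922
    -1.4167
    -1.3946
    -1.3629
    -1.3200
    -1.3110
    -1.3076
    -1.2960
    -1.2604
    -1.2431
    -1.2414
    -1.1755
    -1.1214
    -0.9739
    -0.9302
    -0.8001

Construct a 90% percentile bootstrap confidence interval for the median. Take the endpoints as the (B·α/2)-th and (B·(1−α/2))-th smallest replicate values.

α = 0.10; lower rank = 20 × 0.050 = 1; upper rank = 20 × 0.950 = 19.
The 1st smallest replicate is -1.6751; the 19th is -0.9302.

(-1.6751, -0.9302)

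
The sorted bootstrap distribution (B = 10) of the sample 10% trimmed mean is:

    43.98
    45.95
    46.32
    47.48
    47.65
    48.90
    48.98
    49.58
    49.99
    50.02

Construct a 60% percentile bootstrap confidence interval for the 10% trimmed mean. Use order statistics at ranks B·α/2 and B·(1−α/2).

α = 0.40; lower rank = 10 × 0.200 = 2; upper rank = 10 × 0.800 = 8.
The 2nd smallest replicate is 45.95; the 8th is 49.58.

(45.95, 49.58)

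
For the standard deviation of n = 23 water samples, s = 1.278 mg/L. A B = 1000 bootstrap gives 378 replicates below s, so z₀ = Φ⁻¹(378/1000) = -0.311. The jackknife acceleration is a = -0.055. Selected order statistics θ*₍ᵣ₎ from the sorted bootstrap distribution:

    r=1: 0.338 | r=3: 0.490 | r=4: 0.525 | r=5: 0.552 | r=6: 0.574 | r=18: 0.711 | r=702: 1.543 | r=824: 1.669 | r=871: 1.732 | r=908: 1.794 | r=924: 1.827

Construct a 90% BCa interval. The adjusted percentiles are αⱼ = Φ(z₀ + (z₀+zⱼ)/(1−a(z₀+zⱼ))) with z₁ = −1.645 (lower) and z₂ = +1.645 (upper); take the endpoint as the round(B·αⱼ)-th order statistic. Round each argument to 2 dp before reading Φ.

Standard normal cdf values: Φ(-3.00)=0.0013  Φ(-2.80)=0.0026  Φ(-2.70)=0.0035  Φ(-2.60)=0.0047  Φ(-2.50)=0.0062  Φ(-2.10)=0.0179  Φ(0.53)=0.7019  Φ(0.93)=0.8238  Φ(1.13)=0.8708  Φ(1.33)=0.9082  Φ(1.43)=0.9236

(0.574, 1.669)

Lower: z₀ + z₁ = -0.311 + (-1.645) = -1.956; 1 − a(z₀+z₁) = 1 − (-0.055)(-1.956) = 0.8924; argument = -0.311 + (-1.956)/0.8924 = -2.5028 → -2.50.
α₁ = Φ(-2.50) = 0.0062; rank = round(1000 × 0.0062) = 6; θ*₍6₎ = 0.574.
Upper: z₀ + z₂ = 1.334; 1 − a(z₀+z₂) = 1.0734; argument = 0.9318 → 0.93; α₂ = 0.8238; rank = 824; θ*₍824₎ = 1.669.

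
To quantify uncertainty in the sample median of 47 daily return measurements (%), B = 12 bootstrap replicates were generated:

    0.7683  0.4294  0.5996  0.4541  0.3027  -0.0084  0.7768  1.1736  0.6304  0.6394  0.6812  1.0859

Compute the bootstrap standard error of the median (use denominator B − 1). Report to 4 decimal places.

SE* = 0.3210

Bootstrap SE is the standard deviation of the 12 replicate medians.
Mean of replicates: (0.7683 + 0.4294 + 0.5996 + 0.4541 + 0.3027 + (-0.0084) + 0.7768 + 1.1736 + 0.6304 + 0.6394 + 0.6812 + 1.0859) / 12 = 7.53300 / 12 = 0.62775
Sum of squared deviations: (+0.14055)² + (−0.19835)² + (−0.02815)² + (−0.17365)² + (−0.32505)² + (−0.63615)² + (+0.14905)² + (+0.54585)² + (+0.00265)² + (+0.01165)² + (+0.05345)² + (+0.45815)² = 1.13346
Variance = 1.13346 / 11 = 0.10304
SE* = √0.10304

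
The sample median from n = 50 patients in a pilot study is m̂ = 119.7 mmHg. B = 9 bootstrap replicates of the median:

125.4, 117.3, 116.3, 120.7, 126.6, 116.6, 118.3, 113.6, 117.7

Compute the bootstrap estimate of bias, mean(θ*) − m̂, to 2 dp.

mean(θ*) = (125.4 + 117.3 + 116.3 + 120.7 + 126.6 + 116.6 + 118.3 + 113.6 + 117.7) / 9 = 119.167
bias = 119.167 − 119.7

bias = −0.53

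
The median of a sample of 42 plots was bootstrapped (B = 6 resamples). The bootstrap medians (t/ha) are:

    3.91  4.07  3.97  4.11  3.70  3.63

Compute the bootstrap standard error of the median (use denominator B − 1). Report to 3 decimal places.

SE* = 0.195

Bootstrap SE is the standard deviation of the 6 replicate medians.
Mean of replicates: (3.91 + 4.07 + 3.97 + 4.11 + 3.70 + 3.63) / 6 = 23.3900 / 6 = 3.8983
Sum of squared deviations: (+0.0117)² + (+0.1717)² + (+0.0717)² + (+0.2117)² + (−0.1983)² + (−0.2683)² = 0.1909
Variance = 0.1909 / 5 = 0.0382
SE* = √0.0382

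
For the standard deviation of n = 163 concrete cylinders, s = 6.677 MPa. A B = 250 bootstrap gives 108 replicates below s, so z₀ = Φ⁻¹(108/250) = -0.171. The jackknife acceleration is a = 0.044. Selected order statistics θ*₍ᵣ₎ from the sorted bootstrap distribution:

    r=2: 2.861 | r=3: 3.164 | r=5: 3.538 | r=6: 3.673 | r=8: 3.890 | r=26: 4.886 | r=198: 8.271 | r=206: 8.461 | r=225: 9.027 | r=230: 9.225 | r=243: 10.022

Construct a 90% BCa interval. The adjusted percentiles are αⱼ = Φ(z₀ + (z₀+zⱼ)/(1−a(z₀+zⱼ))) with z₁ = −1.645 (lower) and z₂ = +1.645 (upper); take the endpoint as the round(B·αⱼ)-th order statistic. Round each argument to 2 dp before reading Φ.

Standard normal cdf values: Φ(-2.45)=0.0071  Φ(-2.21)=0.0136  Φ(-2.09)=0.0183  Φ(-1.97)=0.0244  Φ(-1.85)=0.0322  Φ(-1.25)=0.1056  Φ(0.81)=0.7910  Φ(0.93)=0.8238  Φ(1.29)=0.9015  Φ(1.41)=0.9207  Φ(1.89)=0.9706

Lower: z₀ + z₁ = -0.171 + (-1.645) = -1.816; 1 − a(z₀+z₁) = 1 − (0.044)(-1.816) = 1.0799; argument = -0.171 + (-1.816)/1.0799 = -1.8526 → -1.85.
α₁ = Φ(-1.85) = 0.0322; rank = round(250 × 0.0322) = 8; θ*₍8₎ = 3.890.
Upper: z₀ + z₂ = 1.474; 1 − a(z₀+z₂) = 0.9351; argument = 1.4052 → 1.41; α₂ = 0.9207; rank = 230; θ*₍230₎ = 9.225.

(3.890, 9.225)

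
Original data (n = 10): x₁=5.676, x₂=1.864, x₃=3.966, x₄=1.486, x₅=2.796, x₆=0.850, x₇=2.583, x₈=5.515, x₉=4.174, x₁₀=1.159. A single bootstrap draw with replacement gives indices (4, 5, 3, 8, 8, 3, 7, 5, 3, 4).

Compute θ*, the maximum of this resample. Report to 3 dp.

Resample values: 1.486, 2.796, 3.966, 5.515, 5.515, 3.966, 2.583, 2.796, 3.966, 1.486.
Maximum = 5.515

θ* = 5.515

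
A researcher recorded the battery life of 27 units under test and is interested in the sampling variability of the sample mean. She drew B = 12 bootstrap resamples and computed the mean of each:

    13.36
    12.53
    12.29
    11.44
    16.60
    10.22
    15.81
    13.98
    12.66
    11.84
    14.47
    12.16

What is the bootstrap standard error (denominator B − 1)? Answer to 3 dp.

Bootstrap SE is the standard deviation of the 12 replicate means.
Mean of replicates: (13.36 + 12.53 + 12.29 + 11.44 + 16.60 + 10.22 + 15.81 + 13.98 + 12.66 + 11.84 + 14.47 + 12.16) / 12 = 157.3600 / 12 = 13.1133
Sum of squared deviations: (+0.2467)² + (−0.5833)² + (−0.8233)² + (−1.6733)² + (+3.4867)² + (−2.8933)² + (+2.6967)² + (+0.8667)² + (−0.4533)² + (−1.2733)² + (+1.3567)² + (−0.9533)² = 37.0067
Variance = 37.0067 / 11 = 3.3642
SE* = √3.3642

SE* = 1.834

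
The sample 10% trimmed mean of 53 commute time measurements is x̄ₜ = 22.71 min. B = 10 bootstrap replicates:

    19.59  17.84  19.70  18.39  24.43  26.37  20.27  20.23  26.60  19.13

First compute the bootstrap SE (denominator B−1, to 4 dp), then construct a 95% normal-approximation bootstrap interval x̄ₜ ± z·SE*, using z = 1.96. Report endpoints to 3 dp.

(16.295, 29.125)

Mean of replicates = 21.2550; sum of squared deviations = 96.4101; SE* = √(96.4101/9) = 3.2730
Margin = 1.96 × 3.2730 = 6.4151
Interval: 22.71 ± 6.4151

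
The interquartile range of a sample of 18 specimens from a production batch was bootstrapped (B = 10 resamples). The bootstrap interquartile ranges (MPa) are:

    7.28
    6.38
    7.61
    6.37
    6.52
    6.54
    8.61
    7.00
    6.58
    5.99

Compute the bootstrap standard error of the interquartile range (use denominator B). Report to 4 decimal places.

SE* = 0.7305

Bootstrap SE is the standard deviation of the 10 replicate interquartile ranges.
Mean of replicates: (7.28 + 6.38 + 7.61 + 6.37 + 6.52 + 6.54 + 8.61 + 7.00 + 6.58 + 5.99) / 10 = 68.88000 / 10 = 6.88800
Sum of squared deviations: (+0.39200)² + (−0.50800)² + (+0.72200)² + (−0.51800)² + (−0.36800)² + (−0.34800)² + (+1.72200)² + (+0.11200)² + (−0.30800)² + (−0.89800)² = 5.33696
Variance = 5.33696 / 10 = 0.53370
SE* = √0.53370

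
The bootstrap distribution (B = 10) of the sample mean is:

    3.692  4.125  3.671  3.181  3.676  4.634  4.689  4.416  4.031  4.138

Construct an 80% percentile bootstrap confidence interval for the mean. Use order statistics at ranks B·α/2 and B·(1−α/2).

(3.181, 4.634)

Sorted replicates: 3.181, 3.671, 3.676, 3.692, 4.031, 4.125, 4.138, 4.416, 4.634, 4.689
α = 0.20; lower rank = 10 × 0.100 = 1; upper rank = 10 × 0.900 = 9.
The 1st smallest replicate is 3.181; the 9th is 4.634.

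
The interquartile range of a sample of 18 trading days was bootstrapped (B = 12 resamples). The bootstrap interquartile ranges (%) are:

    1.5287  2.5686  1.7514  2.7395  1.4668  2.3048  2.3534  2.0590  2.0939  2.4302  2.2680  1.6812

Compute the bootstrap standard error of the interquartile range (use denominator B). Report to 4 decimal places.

SE* = 0.3977

Bootstrap SE is the standard deviation of the 12 replicate interquartile ranges.
Mean of replicates: (1.5287 + 2.5686 + 1.7514 + 2.7395 + 1.4668 + 2.3048 + 2.3534 + 2.0590 + 2.0939 + 2.4302 + 2.2680 + 1.6812) / 12 = 25.24550 / 12 = 2.10379
Sum of squared deviations: (−0.57509)² + (+0.46481)² + (−0.35239)² + (+0.63571)² + (−0.63699)² + (+0.20101)² + (+0.24961)² + (−0.04479)² + (−0.00989)² + (+0.32641)² + (+0.16421)² + (−0.42259)² = 1.89774
Variance = 1.89774 / 12 = 0.15815
SE* = √0.15815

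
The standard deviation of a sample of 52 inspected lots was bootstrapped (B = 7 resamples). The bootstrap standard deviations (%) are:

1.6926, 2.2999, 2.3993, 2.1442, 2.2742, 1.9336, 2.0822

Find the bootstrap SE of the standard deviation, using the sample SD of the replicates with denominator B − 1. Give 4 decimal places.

Bootstrap SE is the standard deviation of the 7 replicate standard deviations.
Mean of replicates: (1.6926 + 2.2999 + 2.3993 + 2.1442 + 2.2742 + 1.9336 + 2.0822) / 7 = 14.826000 / 7 = 2.118000
Sum of squared deviations: (−0.425400)² + (+0.181900)² + (+0.281300)² + (+0.026200)² + (+0.156200)² + (−0.184400)² + (−0.035800)² = 0.353552
Variance = 0.353552 / 6 = 0.058925
SE* = √0.058925

SE* = 0.2427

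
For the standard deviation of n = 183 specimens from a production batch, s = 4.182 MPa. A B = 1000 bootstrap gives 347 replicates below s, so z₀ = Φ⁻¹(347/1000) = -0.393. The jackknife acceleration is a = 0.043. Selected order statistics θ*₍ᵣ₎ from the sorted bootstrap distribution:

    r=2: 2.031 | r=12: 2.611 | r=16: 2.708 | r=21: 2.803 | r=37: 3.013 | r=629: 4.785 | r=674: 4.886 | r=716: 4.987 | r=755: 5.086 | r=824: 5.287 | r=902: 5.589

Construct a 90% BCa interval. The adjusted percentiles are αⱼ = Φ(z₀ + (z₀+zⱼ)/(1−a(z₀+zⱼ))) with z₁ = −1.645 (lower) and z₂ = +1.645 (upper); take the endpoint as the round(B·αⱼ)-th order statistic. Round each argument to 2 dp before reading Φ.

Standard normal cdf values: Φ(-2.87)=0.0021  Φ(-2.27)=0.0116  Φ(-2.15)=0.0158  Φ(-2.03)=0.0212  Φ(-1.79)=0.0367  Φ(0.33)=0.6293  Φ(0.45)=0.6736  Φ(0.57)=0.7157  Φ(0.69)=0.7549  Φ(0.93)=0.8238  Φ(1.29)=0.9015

Lower: z₀ + z₁ = -0.393 + (-1.645) = -2.038; 1 − a(z₀+z₁) = 1 − (0.043)(-2.038) = 1.0876; argument = -0.393 + (-2.038)/1.0876 = -2.2668 → -2.27.
α₁ = Φ(-2.27) = 0.0116; rank = round(1000 × 0.0116) = 12; θ*₍12₎ = 2.611.
Upper: z₀ + z₂ = 1.252; 1 − a(z₀+z₂) = 0.9462; argument = 0.9302 → 0.93; α₂ = 0.8238; rank = 824; θ*₍824₎ = 5.287.

(2.611, 5.287)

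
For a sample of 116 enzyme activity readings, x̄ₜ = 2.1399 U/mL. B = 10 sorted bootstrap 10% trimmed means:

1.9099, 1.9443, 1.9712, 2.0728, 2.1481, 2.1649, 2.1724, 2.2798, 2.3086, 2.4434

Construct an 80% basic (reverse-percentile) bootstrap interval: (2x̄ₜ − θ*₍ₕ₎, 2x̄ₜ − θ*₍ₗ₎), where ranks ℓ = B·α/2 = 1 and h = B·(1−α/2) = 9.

Percentile endpoints at ranks 1 and 9: θ*₍1₎ = 1.9099, θ*₍9₎ = 2.3086.
Basic interval reflects these around x̄ₜ:
  lower = 2 × 2.1399 − 2.3086 = 1.9712
  upper = 2 × 2.1399 − 1.9099 = 2.3699

(1.9712, 2.3699)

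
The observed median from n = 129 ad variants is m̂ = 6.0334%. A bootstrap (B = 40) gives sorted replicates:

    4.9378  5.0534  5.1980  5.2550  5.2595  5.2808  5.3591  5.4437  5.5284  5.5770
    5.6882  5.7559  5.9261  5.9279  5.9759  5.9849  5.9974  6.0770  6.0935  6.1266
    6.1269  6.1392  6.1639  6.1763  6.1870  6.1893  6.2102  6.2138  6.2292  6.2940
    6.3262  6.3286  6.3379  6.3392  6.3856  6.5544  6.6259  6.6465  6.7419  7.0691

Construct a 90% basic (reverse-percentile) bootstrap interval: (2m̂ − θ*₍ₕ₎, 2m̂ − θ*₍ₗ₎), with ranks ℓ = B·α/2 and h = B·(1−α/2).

Percentile endpoints at ranks 2 and 38: θ*₍2₎ = 5.0534, θ*₍38₎ = 6.6465.
Basic interval reflects these around m̂:
  lower = 2 × 6.0334 − 6.6465 = 5.4203
  upper = 2 × 6.0334 − 5.0534 = 7.0134

(5.4203, 7.0134)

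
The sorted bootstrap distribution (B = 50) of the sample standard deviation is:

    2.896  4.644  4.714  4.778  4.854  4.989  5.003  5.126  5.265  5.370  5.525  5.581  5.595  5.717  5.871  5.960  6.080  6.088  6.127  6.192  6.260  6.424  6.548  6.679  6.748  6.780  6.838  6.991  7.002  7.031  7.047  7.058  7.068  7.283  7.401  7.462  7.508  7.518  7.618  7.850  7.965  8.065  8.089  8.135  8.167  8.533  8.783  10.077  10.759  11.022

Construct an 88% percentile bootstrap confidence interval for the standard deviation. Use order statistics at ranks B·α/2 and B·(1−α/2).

α = 0.12; lower rank = 50 × 0.060 = 3; upper rank = 50 × 0.940 = 47.
The 3rd smallest replicate is 4.714; the 47th is 8.783.

(4.714, 8.783)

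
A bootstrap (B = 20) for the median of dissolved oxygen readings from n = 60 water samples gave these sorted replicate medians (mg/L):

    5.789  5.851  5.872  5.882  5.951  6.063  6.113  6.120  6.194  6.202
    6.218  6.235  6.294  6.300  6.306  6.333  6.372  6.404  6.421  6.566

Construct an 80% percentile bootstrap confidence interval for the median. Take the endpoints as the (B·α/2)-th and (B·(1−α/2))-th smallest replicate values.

α = 0.20; lower rank = 20 × 0.100 = 2; upper rank = 20 × 0.900 = 18.
The 2nd smallest replicate is 5.851; the 18th is 6.404.

(5.851, 6.404)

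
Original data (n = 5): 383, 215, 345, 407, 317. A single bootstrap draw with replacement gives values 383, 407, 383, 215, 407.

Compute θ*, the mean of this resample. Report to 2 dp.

θ* = 359.00

Mean = (383 + 407 + 383 + 215 + 407) / 5 = 1795.0 / 5 = 359.00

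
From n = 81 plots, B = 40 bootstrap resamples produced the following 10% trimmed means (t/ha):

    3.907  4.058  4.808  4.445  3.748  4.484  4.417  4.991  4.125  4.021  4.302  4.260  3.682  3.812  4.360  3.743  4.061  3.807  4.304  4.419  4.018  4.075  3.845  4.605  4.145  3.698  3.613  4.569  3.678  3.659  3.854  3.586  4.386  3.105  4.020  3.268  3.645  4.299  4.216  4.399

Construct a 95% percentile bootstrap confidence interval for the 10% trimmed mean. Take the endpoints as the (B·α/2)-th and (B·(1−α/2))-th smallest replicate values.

(3.105, 4.808)

Sorted replicates: 3.105, 3.268, 3.586, 3.613, 3.645, 3.659, 3.678, 3.682, 3.698, 3.743, 3.748, 3.807, 3.812, 3.845, 3.854, 3.907, 4.018, 4.020, 4.021, 4.058, 4.061, 4.075, 4.125, 4.145, 4.216, 4.260, 4.299, 4.302, 4.304, 4.360, 4.386, 4.399, 4.417, 4.419, 4.445, 4.484, 4.569, 4.605, 4.808, 4.991
α = 0.05; lower rank = 40 × 0.025 = 1; upper rank = 40 × 0.975 = 39.
The 1st smallest replicate is 3.105; the 39th is 4.808.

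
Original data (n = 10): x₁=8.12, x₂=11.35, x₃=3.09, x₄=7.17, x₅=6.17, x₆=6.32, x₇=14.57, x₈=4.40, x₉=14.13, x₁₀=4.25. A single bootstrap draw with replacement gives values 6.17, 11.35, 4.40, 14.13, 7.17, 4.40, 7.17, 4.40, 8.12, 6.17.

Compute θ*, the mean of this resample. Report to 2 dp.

Mean = (6.17 + 11.35 + 4.40 + 14.13 + 7.17 + 4.40 + 7.17 + 4.40 + 8.12 + 6.17) / 10 = 73.480 / 10 = 7.35

θ* = 7.35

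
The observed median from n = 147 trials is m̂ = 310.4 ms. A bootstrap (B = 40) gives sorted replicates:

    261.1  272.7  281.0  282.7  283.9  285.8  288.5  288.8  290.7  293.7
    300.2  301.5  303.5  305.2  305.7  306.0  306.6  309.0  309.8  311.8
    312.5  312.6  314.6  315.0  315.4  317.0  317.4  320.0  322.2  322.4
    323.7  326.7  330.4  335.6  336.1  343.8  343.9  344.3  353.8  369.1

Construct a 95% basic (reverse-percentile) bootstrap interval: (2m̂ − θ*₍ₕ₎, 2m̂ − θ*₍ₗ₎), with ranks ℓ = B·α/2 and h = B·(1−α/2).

Percentile endpoints at ranks 1 and 39: θ*₍1₎ = 261.1, θ*₍39₎ = 353.8.
Basic interval reflects these around m̂:
  lower = 2 × 310.4 − 353.8 = 267.0
  upper = 2 × 310.4 − 261.1 = 359.7

(267.0, 359.7)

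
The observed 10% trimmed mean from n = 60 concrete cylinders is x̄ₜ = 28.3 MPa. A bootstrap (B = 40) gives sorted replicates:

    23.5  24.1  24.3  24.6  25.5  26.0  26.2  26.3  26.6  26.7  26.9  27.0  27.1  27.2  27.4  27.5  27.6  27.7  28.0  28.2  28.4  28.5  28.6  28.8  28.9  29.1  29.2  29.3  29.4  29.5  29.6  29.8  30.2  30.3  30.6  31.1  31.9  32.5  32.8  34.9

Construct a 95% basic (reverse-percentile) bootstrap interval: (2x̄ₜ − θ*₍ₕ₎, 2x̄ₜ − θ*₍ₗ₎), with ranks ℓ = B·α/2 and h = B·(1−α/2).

Percentile endpoints at ranks 1 and 39: θ*₍1₎ = 23.5, θ*₍39₎ = 32.8.
Basic interval reflects these around x̄ₜ:
  lower = 2 × 28.3 − 32.8 = 23.8
  upper = 2 × 28.3 − 23.5 = 33.1

(23.8, 33.1)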